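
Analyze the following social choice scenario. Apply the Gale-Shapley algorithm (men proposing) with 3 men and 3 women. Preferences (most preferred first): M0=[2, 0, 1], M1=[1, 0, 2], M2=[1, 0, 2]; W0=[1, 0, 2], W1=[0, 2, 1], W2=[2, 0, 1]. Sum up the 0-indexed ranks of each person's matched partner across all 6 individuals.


Step 1: Run Gale-Shapley (men propose, women hold best offer):
  M0 proposes to W2; she accepts
  M1 proposes to W1; she accepts
  M2 proposes to W1; she switches from M1
  M1 proposes to W0; she accepts
Step 2: Final matching: W0-M1, W1-M2, W2-M0
Step 3: 0-indexed ranks (man's rank of his match, then woman's): 1 + 0 + 0 + 1 + 0 + 1
Step 4: Total rank sum = 3

3


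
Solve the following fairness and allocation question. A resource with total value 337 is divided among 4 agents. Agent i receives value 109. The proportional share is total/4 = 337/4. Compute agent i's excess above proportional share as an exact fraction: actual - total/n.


Step 1: Proportional share = 337/4
Step 2: Agent's actual allocation = 109
Step 3: Excess = 109 - 337/4 = 99/4

99/4


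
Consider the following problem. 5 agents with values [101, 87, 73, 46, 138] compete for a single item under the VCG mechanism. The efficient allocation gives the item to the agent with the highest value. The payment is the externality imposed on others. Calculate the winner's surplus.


Step 1: The winner is the agent with the highest value: agent 4 with value 138
Step 2: Values of other agents: [101, 87, 73, 46]
Step 3: VCG payment = max of others' values = 101
Step 4: Surplus = 138 - 101 = 37

37


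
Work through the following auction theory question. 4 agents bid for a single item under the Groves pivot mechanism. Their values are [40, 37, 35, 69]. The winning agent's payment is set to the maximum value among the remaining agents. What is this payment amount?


Step 1: The efficient winner is agent 3 with value 69
Step 2: Other agents' values: [40, 37, 35]
Step 3: Pivot payment = max(others) = 40
Step 4: The winner pays 40

40


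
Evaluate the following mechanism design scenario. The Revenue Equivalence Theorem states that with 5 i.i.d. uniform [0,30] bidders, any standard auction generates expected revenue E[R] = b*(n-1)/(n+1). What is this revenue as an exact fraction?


Step 1: By Revenue Equivalence, expected revenue = b*(n-1)/(n+1)
Step 2: Substituting n = 5, b = 30
Step 3: Revenue = 30*(5-1)/(5+1) = 30*4/6
Step 4: Revenue = 120/6 = 20

20


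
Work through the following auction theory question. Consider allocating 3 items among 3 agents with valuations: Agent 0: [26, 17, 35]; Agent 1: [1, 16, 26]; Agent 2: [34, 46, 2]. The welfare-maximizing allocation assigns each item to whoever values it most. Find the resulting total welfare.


Step 1: For each item, find the maximum value among all agents.
Step 2: Item 0 -> Agent 2 (value 34)
Step 3: Item 1 -> Agent 2 (value 46)
Step 4: Item 2 -> Agent 0 (value 35)
Step 5: Total welfare = 34 + 46 + 35 = 115

115


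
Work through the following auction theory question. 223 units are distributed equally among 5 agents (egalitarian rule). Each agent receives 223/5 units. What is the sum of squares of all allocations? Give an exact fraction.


Step 1: Each agent's share = 223/5
Step 2: Square of each share = (223/5)^2 = 49729/25
Step 3: Sum of squares = 5 * 49729/25 = 49729/5

49729/5


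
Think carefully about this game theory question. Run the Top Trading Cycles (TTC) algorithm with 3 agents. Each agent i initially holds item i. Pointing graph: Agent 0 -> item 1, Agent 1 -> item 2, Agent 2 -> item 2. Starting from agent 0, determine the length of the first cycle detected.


Step 1: Trace the pointer graph from agent 0: 0 -> 1 -> 2 -> 2
Step 2: A cycle is detected when we revisit agent 2
Step 3: The cycle is: 2 -> 2
Step 4: Cycle length = 1

1


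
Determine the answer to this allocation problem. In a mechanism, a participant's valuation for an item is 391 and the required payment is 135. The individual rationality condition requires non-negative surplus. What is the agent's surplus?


Step 1: Surplus = value - payment = 391 - 135 = 256
Step 2: IR is satisfied (surplus >= 0)

256


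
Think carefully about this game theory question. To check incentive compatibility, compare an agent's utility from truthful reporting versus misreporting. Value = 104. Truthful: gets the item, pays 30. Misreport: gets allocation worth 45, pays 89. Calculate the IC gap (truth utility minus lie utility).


Step 1: U(truth) = value - payment = 104 - 30 = 74
Step 2: U(lie) = allocation - payment = 45 - 89 = -44
Step 3: IC gap = 74 - (-44) = 118

118


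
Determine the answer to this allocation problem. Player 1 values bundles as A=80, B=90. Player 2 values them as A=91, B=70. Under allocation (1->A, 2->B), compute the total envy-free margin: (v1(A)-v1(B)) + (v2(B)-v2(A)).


Step 1: Player 1's margin = v1(A) - v1(B) = 80 - 90 = -10
Step 2: Player 2's margin = v2(B) - v2(A) = 70 - 91 = -21
Step 3: Total margin = -10 + -21 = -31

-31


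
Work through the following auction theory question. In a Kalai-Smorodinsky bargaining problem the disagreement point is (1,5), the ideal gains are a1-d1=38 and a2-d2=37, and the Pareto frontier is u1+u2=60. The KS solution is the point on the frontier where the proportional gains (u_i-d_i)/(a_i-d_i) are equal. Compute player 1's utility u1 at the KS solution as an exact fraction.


Step 1: At the KS point, (u1-d1)/r1 = (u2-d2)/r2 = t and u1+u2 = 60
Step 2: u1 = d1 + r1*t and u2 = d2 + r2*t, so (d1 + r1*t) + (d2 + r2*t) = 60
Step 3: t = (60 - 1 - 5)/(38 + 37) = 54/75 = 18/25
Step 4: u1 = d1 + r1*t = 1 + 38 * 18/25 = 709/25
Step 5: (Check: u2 = d2 + r2*t = 791/25; u1+u2 = 709/25 + 791/25 = 60, on the frontier.)

709/25


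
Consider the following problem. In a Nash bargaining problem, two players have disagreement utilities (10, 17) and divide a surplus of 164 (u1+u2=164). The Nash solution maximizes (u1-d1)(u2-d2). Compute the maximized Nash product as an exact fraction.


Step 1: The Nash solution splits surplus symmetrically above the disagreement point
Step 2: u1 = (total + d1 - d2)/2 = (164 + 10 - 17)/2 = 157/2
Step 3: u2 = (total - d1 + d2)/2 = (164 - 10 + 17)/2 = 171/2
Step 4: Nash product = (157/2 - 10) * (171/2 - 17)
Step 5: = 137/2 * 137/2 = 18769/4

18769/4


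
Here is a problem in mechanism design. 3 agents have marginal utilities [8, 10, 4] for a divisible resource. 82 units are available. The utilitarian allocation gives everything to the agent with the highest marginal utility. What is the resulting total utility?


Step 1: The marginal utilities are [8, 10, 4]
Step 2: The highest marginal utility is 10
Step 3: All 82 units go to that agent
Step 4: Total utility = 10 * 82 = 820

820


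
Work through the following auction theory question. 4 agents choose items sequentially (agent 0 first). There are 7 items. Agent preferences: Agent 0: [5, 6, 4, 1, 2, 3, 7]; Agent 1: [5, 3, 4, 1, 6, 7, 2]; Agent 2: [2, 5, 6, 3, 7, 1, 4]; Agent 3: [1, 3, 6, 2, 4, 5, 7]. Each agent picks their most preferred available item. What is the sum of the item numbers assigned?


Step 1: Agent 0 picks item 5
Step 2: Agent 1 picks item 3
Step 3: Agent 2 picks item 2
Step 4: Agent 3 picks item 1
Step 5: Sum = 5 + 3 + 2 + 1 = 11

11


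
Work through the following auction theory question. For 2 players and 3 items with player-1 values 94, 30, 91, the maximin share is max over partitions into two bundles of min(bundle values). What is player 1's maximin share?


Step 1: Item values = 94, 30, 91
Step 2: Enumerate all 2-bundle partitions and take the smaller bundle:
  Partition 1: {94} vs {30,91} -> bundles 94, 121; min = 94
  Partition 2: {30} vs {94,91} -> bundles 30, 185; min = 30
  Partition 3: {91} vs {94,30} -> bundles 91, 124; min = 91
Step 3: MMS = max(94, 30, 91) = 94

94


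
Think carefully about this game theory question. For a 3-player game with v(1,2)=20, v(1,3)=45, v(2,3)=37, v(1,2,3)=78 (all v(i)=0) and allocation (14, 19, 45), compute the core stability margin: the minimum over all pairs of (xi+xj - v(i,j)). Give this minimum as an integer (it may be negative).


Step 1: Slack for coalition (1,2): x1+x2 - v12 = 33 - 20 = 13
Step 2: Slack for coalition (1,3): x1+x3 - v13 = 59 - 45 = 14
Step 3: Slack for coalition (2,3): x2+x3 - v23 = 64 - 37 = 27
Step 4: Minimum slack = min(13, 14, 27) = 13, attained by (1,2); no pair can gain by deviating, so the allocation is in the core

13


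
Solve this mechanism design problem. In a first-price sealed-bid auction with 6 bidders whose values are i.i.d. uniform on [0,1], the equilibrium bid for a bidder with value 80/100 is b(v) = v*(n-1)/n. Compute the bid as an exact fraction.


Step 1: The symmetric BNE bidding function is b(v) = v * (n-1) / n
Step 2: Substitute v = 4/5 and n = 6
Step 3: b = 4/5 * 5/6
Step 4: b = 2/3

2/3


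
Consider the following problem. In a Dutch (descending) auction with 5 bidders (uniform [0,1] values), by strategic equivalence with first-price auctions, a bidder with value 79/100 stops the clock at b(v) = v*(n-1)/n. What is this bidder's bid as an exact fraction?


Step 1: Dutch auctions are strategically equivalent to first-price auctions
Step 2: The equilibrium bid is b(v) = v*(n-1)/n
Step 3: b = 79/100 * 4/5
Step 4: b = 79/125

79/125


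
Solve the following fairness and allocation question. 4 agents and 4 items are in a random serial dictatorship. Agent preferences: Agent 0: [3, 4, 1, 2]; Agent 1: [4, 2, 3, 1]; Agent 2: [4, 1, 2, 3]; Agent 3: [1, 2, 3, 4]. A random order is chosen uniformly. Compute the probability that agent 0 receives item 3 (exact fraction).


Step 1: Agent 0 wants item 3
Step 2: There are 24 possible orderings of agents
Step 3: In 24 orderings, agent 0 gets item 3
Step 4: Probability = 24/24 = 1

1


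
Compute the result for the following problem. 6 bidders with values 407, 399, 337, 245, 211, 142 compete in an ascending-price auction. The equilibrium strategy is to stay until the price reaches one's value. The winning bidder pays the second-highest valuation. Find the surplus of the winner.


Step 1: Identify the highest value: 407
Step 2: Identify the second-highest value: 399
Step 3: The final price = second-highest value = 399
Step 4: Surplus = 407 - 399 = 8

8


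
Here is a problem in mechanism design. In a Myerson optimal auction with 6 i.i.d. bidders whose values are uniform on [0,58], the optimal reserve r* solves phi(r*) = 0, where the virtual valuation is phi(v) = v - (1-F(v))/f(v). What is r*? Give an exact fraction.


Step 1: For U[0,58], F(v) = v/58 and f(v) = 1/58
Step 2: phi(v) = v - (1 - v/58)/(1/58) = v - (58 - v) = 2v - 58
Step 3: Set phi(r*) = 0: 2r* - 58 = 0
Step 4: r* = 58/2 = 29 (the number of bidders n = 6 does not enter)

29


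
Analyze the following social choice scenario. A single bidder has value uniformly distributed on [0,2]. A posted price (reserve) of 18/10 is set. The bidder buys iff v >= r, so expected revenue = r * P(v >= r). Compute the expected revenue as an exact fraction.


Step 1: Posted price r = 9/5, value support [0,2]
Step 2: P(v >= r) = (2 - 9/5)/2 = 1/10
Step 3: Expected revenue = r * P(v >= r) = 9/5 * 1/10
Step 4: Revenue = 9/50

9/50


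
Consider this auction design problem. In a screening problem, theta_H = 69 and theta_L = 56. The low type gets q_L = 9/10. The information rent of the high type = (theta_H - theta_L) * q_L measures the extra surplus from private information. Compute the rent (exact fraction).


Step 1: theta_H - theta_L = 69 - 56 = 13
Step 2: Information rent = (theta_H - theta_L) * q_L
Step 3: = 13 * 9/10
Step 4: = 117/10

117/10


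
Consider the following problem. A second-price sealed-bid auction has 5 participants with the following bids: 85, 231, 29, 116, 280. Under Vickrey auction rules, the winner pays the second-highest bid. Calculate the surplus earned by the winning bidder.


Step 1: Sort bids in descending order: 280, 231, 116, 85, 29
Step 2: The winning bid is the highest: 280
Step 3: The payment equals the second-highest bid: 231
Step 4: Surplus = winner's bid - payment = 280 - 231 = 49

49


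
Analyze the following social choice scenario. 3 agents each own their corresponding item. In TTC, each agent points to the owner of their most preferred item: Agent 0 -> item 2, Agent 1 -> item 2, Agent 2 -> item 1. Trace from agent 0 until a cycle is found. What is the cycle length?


Step 1: Trace the pointer graph from agent 0: 0 -> 2 -> 1 -> 2
Step 2: A cycle is detected when we revisit agent 2
Step 3: The cycle is: 2 -> 1 -> 2
Step 4: Cycle length = 2

2


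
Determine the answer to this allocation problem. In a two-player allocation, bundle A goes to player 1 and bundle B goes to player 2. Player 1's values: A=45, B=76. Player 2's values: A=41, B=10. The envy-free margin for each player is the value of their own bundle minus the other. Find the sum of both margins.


Step 1: Player 1's margin = v1(A) - v1(B) = 45 - 76 = -31
Step 2: Player 2's margin = v2(B) - v2(A) = 10 - 41 = -31
Step 3: Total margin = -31 + -31 = -62

-62


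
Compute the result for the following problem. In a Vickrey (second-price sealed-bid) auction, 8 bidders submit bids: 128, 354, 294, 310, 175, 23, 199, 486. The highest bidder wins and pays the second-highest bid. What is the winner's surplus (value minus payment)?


Step 1: Sort bids in descending order: 486, 354, 310, 294, 199, 175, 128, 23
Step 2: The winning bid is the highest: 486
Step 3: The payment equals the second-highest bid: 354
Step 4: Surplus = winner's bid - payment = 486 - 354 = 132

132


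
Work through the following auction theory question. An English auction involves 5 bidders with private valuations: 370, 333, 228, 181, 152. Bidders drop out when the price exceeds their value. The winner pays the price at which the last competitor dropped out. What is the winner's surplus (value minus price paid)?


Step 1: Identify the highest value: 370
Step 2: Identify the second-highest value: 333
Step 3: The final price = second-highest value = 333
Step 4: Surplus = 370 - 333 = 37

37


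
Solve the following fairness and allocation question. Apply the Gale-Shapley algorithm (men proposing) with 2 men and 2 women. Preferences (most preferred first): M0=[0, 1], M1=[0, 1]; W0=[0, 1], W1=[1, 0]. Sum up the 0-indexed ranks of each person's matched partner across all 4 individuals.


Step 1: Run Gale-Shapley (men propose, women hold best offer):
  M0 proposes to W0; she accepts
  M1 proposes to W0; rejected
  M1 proposes to W1; she accepts
Step 2: Final matching: W0-M0, W1-M1
Step 3: 0-indexed ranks (man's rank of his match, then woman's): 0 + 0 + 1 + 0
Step 4: Total rank sum = 1

1


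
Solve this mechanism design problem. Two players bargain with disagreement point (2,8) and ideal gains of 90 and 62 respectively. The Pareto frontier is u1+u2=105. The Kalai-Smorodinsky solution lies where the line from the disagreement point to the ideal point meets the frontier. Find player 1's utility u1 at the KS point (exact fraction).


Step 1: At the KS point, (u1-d1)/r1 = (u2-d2)/r2 = t and u1+u2 = 105
Step 2: u1 = d1 + r1*t and u2 = d2 + r2*t, so (d1 + r1*t) + (d2 + r2*t) = 105
Step 3: t = (105 - 2 - 8)/(90 + 62) = 95/152 = 5/8
Step 4: u1 = d1 + r1*t = 2 + 90 * 5/8 = 233/4
Step 5: (Check: u2 = d2 + r2*t = 187/4; u1+u2 = 233/4 + 187/4 = 105, on the frontier.)

233/4


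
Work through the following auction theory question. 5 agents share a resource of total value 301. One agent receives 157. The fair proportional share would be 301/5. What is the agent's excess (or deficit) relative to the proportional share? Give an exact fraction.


Step 1: Proportional share = 301/5
Step 2: Agent's actual allocation = 157
Step 3: Excess = 157 - 301/5 = 484/5

484/5


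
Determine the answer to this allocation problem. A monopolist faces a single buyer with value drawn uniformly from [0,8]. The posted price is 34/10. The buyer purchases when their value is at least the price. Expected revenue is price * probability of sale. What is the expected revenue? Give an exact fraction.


Step 1: Posted price r = 17/5, value support [0,8]
Step 2: P(v >= r) = (8 - 17/5)/8 = 23/40
Step 3: Expected revenue = r * P(v >= r) = 17/5 * 23/40
Step 4: Revenue = 391/200

391/200


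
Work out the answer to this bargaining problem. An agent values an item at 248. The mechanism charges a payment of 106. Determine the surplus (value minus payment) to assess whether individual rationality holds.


Step 1: Surplus = value - payment = 248 - 106 = 142
Step 2: IR is satisfied (surplus >= 0)

142


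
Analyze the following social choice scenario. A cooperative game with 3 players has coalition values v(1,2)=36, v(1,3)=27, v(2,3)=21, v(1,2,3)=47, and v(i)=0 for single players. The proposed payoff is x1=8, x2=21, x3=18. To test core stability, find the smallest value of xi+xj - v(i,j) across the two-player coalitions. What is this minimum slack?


Step 1: Slack for coalition (1,2): x1+x2 - v12 = 29 - 36 = -7
Step 2: Slack for coalition (1,3): x1+x3 - v13 = 26 - 27 = -1
Step 3: Slack for coalition (2,3): x2+x3 - v23 = 39 - 21 = 18
Step 4: Minimum slack = min(-7, -1, 18) = -7, attained by (1,2); coalition (1,2) can block (slack < 0), so the allocation is not in the core

-7


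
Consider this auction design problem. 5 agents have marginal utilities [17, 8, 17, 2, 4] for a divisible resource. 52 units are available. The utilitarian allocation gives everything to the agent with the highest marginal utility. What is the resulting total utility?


Step 1: The marginal utilities are [17, 8, 17, 2, 4]
Step 2: The highest marginal utility is 17
Step 3: All 52 units go to that agent
Step 4: Total utility = 17 * 52 = 884

884


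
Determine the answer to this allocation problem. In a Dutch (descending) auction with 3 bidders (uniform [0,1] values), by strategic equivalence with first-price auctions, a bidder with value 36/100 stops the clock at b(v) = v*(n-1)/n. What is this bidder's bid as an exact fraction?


Step 1: Dutch auctions are strategically equivalent to first-price auctions
Step 2: The equilibrium bid is b(v) = v*(n-1)/n
Step 3: b = 9/25 * 2/3
Step 4: b = 6/25

6/25


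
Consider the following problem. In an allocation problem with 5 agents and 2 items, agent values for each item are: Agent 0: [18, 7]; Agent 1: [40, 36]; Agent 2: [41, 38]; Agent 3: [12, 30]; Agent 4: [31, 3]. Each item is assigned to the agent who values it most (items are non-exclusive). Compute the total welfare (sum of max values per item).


Step 1: For each item, find the maximum value among all agents.
Step 2: Item 0 -> Agent 2 (value 41)
Step 3: Item 1 -> Agent 2 (value 38)
Step 4: Total welfare = 41 + 38 = 79

79


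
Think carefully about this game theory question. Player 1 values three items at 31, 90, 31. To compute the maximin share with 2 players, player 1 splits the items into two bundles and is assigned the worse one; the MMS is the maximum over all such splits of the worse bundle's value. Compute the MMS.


Step 1: Item values = 31, 90, 31
Step 2: Enumerate all 2-bundle partitions and take the smaller bundle:
  Partition 1: {31} vs {90,31} -> bundles 31, 121; min = 31
  Partition 2: {90} vs {31,31} -> bundles 90, 62; min = 62
  Partition 3: {31} vs {31,90} -> bundles 31, 121; min = 31
Step 3: MMS = max(31, 62, 31) = 62

62


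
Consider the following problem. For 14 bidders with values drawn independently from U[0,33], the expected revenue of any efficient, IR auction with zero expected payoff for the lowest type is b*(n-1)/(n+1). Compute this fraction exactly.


Step 1: By Revenue Equivalence, expected revenue = b*(n-1)/(n+1)
Step 2: Substituting n = 14, b = 33
Step 3: Revenue = 33*(14-1)/(14+1) = 33*13/15
Step 4: Revenue = 429/15 = 143/5

143/5


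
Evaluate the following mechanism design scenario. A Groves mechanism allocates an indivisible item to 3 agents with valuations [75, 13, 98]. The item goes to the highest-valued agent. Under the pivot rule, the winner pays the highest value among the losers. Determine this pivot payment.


Step 1: The efficient winner is agent 2 with value 98
Step 2: Other agents' values: [75, 13]
Step 3: Pivot payment = max(others) = 75
Step 4: The winner pays 75

75


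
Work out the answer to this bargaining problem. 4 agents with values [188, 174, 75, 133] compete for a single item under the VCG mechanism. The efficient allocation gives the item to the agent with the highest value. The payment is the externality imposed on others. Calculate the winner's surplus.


Step 1: The winner is the agent with the highest value: agent 0 with value 188
Step 2: Values of other agents: [174, 75, 133]
Step 3: VCG payment = max of others' values = 174
Step 4: Surplus = 188 - 174 = 14

14


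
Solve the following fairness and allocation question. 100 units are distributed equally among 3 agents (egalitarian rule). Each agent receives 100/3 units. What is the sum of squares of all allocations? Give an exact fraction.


Step 1: Each agent's share = 100/3
Step 2: Square of each share = (100/3)^2 = 10000/9
Step 3: Sum of squares = 3 * 10000/9 = 10000/3

10000/3


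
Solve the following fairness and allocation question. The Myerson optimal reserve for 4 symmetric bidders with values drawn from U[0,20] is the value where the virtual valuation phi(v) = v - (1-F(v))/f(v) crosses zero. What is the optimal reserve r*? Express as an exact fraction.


Step 1: For U[0,20], F(v) = v/20 and f(v) = 1/20
Step 2: phi(v) = v - (1 - v/20)/(1/20) = v - (20 - v) = 2v - 20
Step 3: Set phi(r*) = 0: 2r* - 20 = 0
Step 4: r* = 20/2 = 10 (the number of bidders n = 4 does not enter)

10


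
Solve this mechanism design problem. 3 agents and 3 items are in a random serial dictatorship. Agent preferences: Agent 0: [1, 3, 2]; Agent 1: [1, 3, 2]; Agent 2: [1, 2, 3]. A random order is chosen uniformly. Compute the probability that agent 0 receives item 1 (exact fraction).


Step 1: Agent 0 wants item 1
Step 2: There are 6 possible orderings of agents
Step 3: In 2 orderings, agent 0 gets item 1
Step 4: Probability = 2/6 = 1/3

1/3


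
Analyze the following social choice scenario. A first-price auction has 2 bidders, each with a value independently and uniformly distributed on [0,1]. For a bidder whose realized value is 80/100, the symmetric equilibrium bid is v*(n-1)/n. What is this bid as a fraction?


Step 1: The symmetric BNE bidding function is b(v) = v * (n-1) / n
Step 2: Substitute v = 4/5 and n = 2
Step 3: b = 4/5 * 1/2
Step 4: b = 2/5

2/5


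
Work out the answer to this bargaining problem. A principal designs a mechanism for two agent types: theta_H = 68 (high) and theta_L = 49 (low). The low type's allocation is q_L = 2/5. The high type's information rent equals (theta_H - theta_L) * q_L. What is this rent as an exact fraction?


Step 1: theta_H - theta_L = 68 - 49 = 19
Step 2: Information rent = (theta_H - theta_L) * q_L
Step 3: = 19 * 2/5
Step 4: = 38/5

38/5


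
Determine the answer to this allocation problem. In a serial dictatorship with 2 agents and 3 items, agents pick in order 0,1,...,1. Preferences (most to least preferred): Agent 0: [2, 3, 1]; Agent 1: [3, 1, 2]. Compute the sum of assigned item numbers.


Step 1: Agent 0 picks item 2
Step 2: Agent 1 picks item 3
Step 3: Sum = 2 + 3 = 5

5


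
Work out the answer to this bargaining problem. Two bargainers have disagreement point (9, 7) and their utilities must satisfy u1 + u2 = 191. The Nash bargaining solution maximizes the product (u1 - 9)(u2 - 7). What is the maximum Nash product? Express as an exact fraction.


Step 1: The Nash solution splits surplus symmetrically above the disagreement point
Step 2: u1 = (total + d1 - d2)/2 = (191 + 9 - 7)/2 = 193/2
Step 3: u2 = (total - d1 + d2)/2 = (191 - 9 + 7)/2 = 189/2
Step 4: Nash product = (193/2 - 9) * (189/2 - 7)
Step 5: = 175/2 * 175/2 = 30625/4

30625/4


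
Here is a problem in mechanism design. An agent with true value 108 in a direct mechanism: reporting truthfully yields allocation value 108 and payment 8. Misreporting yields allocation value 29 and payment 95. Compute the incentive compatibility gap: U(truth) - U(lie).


Step 1: U(truth) = value - payment = 108 - 8 = 100
Step 2: U(lie) = allocation - payment = 29 - 95 = -66
Step 3: IC gap = 100 - (-66) = 166

166


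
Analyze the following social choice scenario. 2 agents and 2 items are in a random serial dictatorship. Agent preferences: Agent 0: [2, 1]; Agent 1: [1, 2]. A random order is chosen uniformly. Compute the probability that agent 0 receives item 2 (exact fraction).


Step 1: Agent 0 wants item 2
Step 2: There are 2 possible orderings of agents
Step 3: In 2 orderings, agent 0 gets item 2
Step 4: Probability = 2/2 = 1

1


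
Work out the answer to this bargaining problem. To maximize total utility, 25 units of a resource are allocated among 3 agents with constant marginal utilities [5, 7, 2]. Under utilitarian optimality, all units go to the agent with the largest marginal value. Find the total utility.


Step 1: The marginal utilities are [5, 7, 2]
Step 2: The highest marginal utility is 7
Step 3: All 25 units go to that agent
Step 4: Total utility = 7 * 25 = 175

175


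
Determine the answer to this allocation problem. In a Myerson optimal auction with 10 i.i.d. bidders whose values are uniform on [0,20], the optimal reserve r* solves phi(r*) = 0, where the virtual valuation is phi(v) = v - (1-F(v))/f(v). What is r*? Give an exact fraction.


Step 1: For U[0,20], F(v) = v/20 and f(v) = 1/20
Step 2: phi(v) = v - (1 - v/20)/(1/20) = v - (20 - v) = 2v - 20
Step 3: Set phi(r*) = 0: 2r* - 20 = 0
Step 4: r* = 20/2 = 10 (the number of bidders n = 10 does not enter)

10


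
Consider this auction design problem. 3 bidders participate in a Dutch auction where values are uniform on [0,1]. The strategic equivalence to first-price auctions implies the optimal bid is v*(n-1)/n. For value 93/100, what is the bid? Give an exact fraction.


Step 1: Dutch auctions are strategically equivalent to first-price auctions
Step 2: The equilibrium bid is b(v) = v*(n-1)/n
Step 3: b = 93/100 * 2/3
Step 4: b = 31/50

31/50


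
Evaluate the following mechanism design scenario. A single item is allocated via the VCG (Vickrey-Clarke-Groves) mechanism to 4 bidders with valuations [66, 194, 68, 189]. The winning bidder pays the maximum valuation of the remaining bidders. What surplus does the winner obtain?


Step 1: The winner is the agent with the highest value: agent 1 with value 194
Step 2: Values of other agents: [66, 68, 189]
Step 3: VCG payment = max of others' values = 189
Step 4: Surplus = 194 - 189 = 5

5


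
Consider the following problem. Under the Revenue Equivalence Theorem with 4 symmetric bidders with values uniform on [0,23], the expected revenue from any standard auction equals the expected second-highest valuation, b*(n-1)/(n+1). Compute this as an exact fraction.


Step 1: By Revenue Equivalence, expected revenue = b*(n-1)/(n+1)
Step 2: Substituting n = 4, b = 23
Step 3: Revenue = 23*(4-1)/(4+1) = 23*3/5
Step 4: Revenue = 69/5

69/5


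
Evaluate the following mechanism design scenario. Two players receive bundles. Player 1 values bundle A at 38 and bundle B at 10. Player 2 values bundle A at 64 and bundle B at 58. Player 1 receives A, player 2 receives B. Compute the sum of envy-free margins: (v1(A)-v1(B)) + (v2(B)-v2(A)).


Step 1: Player 1's margin = v1(A) - v1(B) = 38 - 10 = 28
Step 2: Player 2's margin = v2(B) - v2(A) = 58 - 64 = -6
Step 3: Total margin = 28 + -6 = 22

22


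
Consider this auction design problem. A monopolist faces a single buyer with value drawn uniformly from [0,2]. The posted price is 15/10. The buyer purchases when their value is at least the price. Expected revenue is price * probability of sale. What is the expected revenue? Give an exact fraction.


Step 1: Posted price r = 3/2, value support [0,2]
Step 2: P(v >= r) = (2 - 3/2)/2 = 1/4
Step 3: Expected revenue = r * P(v >= r) = 3/2 * 1/4
Step 4: Revenue = 3/8

3/8


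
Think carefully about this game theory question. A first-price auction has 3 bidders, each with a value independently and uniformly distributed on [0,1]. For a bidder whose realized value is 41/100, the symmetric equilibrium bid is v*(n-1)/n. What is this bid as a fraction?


Step 1: The symmetric BNE bidding function is b(v) = v * (n-1) / n
Step 2: Substitute v = 41/100 and n = 3
Step 3: b = 41/100 * 2/3
Step 4: b = 41/150

41/150


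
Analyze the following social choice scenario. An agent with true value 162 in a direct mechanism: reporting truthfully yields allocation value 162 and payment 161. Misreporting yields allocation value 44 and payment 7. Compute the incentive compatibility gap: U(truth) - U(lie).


Step 1: U(truth) = value - payment = 162 - 161 = 1
Step 2: U(lie) = allocation - payment = 44 - 7 = 37
Step 3: IC gap = 1 - 37 = -36

-36


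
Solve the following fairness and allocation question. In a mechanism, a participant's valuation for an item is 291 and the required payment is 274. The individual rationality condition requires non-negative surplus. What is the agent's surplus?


Step 1: Surplus = value - payment = 291 - 274 = 17
Step 2: IR is satisfied (surplus >= 0)

17


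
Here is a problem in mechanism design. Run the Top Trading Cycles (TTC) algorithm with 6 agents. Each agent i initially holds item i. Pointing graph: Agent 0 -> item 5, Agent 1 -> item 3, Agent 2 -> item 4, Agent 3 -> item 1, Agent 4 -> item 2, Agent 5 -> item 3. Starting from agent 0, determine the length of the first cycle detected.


Step 1: Trace the pointer graph from agent 0: 0 -> 5 -> 3 -> 1 -> 3
Step 2: A cycle is detected when we revisit agent 3
Step 3: The cycle is: 3 -> 1 -> 3
Step 4: Cycle length = 2

2


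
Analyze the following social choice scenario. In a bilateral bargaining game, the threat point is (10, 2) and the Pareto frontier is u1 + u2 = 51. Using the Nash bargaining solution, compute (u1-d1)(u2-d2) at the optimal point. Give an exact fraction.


Step 1: The Nash solution splits surplus symmetrically above the disagreement point
Step 2: u1 = (total + d1 - d2)/2 = (51 + 10 - 2)/2 = 59/2
Step 3: u2 = (total - d1 + d2)/2 = (51 - 10 + 2)/2 = 43/2
Step 4: Nash product = (59/2 - 10) * (43/2 - 2)
Step 5: = 39/2 * 39/2 = 1521/4

1521/4


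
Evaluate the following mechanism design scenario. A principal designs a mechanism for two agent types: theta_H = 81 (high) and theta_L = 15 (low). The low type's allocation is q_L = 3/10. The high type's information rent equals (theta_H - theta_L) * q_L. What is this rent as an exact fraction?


Step 1: theta_H - theta_L = 81 - 15 = 66
Step 2: Information rent = (theta_H - theta_L) * q_L
Step 3: = 66 * 3/10
Step 4: = 99/5

99/5


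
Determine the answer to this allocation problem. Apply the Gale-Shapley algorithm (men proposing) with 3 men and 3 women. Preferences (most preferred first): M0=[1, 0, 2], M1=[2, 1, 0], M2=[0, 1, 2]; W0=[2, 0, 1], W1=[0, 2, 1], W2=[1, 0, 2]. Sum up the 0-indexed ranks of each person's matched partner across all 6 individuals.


Step 1: Run Gale-Shapley (men propose, women hold best offer):
  M0 proposes to W1; she accepts
  M1 proposes to W2; she accepts
  M2 proposes to W0; she accepts
Step 2: Final matching: W0-M2, W1-M0, W2-M1
Step 3: 0-indexed ranks (man's rank of his match, then woman's): 0 + 0 + 0 + 0 + 0 + 0
Step 4: Total rank sum = 0

0


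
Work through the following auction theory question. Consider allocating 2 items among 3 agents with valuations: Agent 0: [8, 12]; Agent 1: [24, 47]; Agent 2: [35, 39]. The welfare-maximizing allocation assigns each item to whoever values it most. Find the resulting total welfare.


Step 1: For each item, find the maximum value among all agents.
Step 2: Item 0 -> Agent 2 (value 35)
Step 3: Item 1 -> Agent 1 (value 47)
Step 4: Total welfare = 35 + 47 = 82

82


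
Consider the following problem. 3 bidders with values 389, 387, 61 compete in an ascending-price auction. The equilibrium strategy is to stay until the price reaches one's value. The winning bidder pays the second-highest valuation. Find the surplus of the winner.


Step 1: Identify the highest value: 389
Step 2: Identify the second-highest value: 387
Step 3: The final price = second-highest value = 387
Step 4: Surplus = 389 - 387 = 2

2


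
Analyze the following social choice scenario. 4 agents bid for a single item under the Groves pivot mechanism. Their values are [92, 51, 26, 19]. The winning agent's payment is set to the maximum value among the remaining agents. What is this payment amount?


Step 1: The efficient winner is agent 0 with value 92
Step 2: Other agents' values: [51, 26, 19]
Step 3: Pivot payment = max(others) = 51
Step 4: The winner pays 51

51


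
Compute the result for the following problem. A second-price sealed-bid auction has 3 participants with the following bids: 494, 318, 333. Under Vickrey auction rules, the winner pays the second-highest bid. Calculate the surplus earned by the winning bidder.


Step 1: Sort bids in descending order: 494, 333, 318
Step 2: The winning bid is the highest: 494
Step 3: The payment equals the second-highest bid: 333
Step 4: Surplus = winner's bid - payment = 494 - 333 = 161

161


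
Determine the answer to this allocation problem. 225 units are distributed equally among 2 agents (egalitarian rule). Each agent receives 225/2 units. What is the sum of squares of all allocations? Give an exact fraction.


Step 1: Each agent's share = 225/2
Step 2: Square of each share = (225/2)^2 = 50625/4
Step 3: Sum of squares = 2 * 50625/4 = 50625/2

50625/2


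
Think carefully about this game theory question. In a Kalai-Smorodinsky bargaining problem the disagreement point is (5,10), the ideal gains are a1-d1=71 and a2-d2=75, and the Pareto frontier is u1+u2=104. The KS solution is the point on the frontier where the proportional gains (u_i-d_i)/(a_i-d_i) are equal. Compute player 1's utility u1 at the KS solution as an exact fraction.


Step 1: At the KS point, (u1-d1)/r1 = (u2-d2)/r2 = t and u1+u2 = 104
Step 2: u1 = d1 + r1*t and u2 = d2 + r2*t, so (d1 + r1*t) + (d2 + r2*t) = 104
Step 3: t = (104 - 5 - 10)/(71 + 75) = 89/146
Step 4: u1 = d1 + r1*t = 5 + 71 * 89/146 = 7049/146
Step 5: (Check: u2 = d2 + r2*t = 8135/146; u1+u2 = 7049/146 + 8135/146 = 104, on the frontier.)

7049/146


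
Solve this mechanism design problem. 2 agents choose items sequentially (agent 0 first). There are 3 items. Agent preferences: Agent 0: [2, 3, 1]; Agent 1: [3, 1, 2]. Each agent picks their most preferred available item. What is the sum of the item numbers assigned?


Step 1: Agent 0 picks item 2
Step 2: Agent 1 picks item 3
Step 3: Sum = 2 + 3 = 5

5


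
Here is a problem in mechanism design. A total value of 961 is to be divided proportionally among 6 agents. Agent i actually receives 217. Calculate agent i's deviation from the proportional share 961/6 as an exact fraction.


Step 1: Proportional share = 961/6
Step 2: Agent's actual allocation = 217
Step 3: Excess = 217 - 961/6 = 341/6

341/6


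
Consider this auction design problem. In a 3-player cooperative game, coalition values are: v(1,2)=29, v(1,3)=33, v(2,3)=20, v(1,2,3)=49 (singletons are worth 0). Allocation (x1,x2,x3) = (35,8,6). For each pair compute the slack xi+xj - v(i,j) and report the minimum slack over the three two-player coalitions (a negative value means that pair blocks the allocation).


Step 1: Slack for coalition (1,2): x1+x2 - v12 = 43 - 29 = 14
Step 2: Slack for coalition (1,3): x1+x3 - v13 = 41 - 33 = 8
Step 3: Slack for coalition (2,3): x2+x3 - v23 = 14 - 20 = -6
Step 4: Minimum slack = min(14, 8, -6) = -6, attained by (2,3); coalition (2,3) can block (slack < 0), so the allocation is not in the core

-6


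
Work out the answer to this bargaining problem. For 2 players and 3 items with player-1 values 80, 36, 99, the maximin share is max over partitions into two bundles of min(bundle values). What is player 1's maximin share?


Step 1: Item values = 80, 36, 99
Step 2: Enumerate all 2-bundle partitions and take the smaller bundle:
  Partition 1: {80} vs {36,99} -> bundles 80, 135; min = 80
  Partition 2: {36} vs {80,99} -> bundles 36, 179; min = 36
  Partition 3: {99} vs {80,36} -> bundles 99, 116; min = 99
Step 3: MMS = max(80, 36, 99) = 99

99


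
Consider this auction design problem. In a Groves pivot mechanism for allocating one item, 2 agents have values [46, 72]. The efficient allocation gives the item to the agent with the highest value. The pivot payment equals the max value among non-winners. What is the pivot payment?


Step 1: The efficient winner is agent 1 with value 72
Step 2: Other agents' values: [46]
Step 3: Pivot payment = max(others) = 46
Step 4: The winner pays 46

46


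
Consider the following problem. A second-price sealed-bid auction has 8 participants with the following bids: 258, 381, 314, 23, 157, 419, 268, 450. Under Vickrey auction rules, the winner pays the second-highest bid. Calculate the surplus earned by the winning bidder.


Step 1: Sort bids in descending order: 450, 419, 381, 314, 268, 258, 157, 23
Step 2: The winning bid is the highest: 450
Step 3: The payment equals the second-highest bid: 419
Step 4: Surplus = winner's bid - payment = 450 - 419 = 31

31


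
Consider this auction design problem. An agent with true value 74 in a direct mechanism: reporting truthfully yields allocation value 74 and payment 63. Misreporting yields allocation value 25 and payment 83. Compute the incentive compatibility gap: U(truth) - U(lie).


Step 1: U(truth) = value - payment = 74 - 63 = 11
Step 2: U(lie) = allocation - payment = 25 - 83 = -58
Step 3: IC gap = 11 - (-58) = 69

69


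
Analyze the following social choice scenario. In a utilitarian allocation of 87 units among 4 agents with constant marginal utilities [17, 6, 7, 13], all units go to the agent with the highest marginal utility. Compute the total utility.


Step 1: The marginal utilities are [17, 6, 7, 13]
Step 2: The highest marginal utility is 17
Step 3: All 87 units go to that agent
Step 4: Total utility = 17 * 87 = 1479

1479


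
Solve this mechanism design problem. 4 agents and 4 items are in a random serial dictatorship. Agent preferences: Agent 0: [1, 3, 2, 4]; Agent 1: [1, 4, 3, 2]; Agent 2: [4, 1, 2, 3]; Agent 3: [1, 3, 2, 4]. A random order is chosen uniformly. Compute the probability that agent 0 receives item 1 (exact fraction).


Step 1: Agent 0 wants item 1
Step 2: There are 24 possible orderings of agents
Step 3: In 8 orderings, agent 0 gets item 1
Step 4: Probability = 8/24 = 1/3

1/3


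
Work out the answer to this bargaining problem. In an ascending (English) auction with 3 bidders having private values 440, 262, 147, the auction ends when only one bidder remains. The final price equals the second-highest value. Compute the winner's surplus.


Step 1: Identify the highest value: 440
Step 2: Identify the second-highest value: 262
Step 3: The final price = second-highest value = 262
Step 4: Surplus = 440 - 262 = 178

178


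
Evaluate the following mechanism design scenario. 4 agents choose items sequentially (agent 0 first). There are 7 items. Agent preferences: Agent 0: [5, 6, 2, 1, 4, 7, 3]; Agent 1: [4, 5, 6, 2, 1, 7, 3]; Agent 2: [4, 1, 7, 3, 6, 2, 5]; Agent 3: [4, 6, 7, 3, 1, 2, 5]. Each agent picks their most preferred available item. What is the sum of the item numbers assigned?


Step 1: Agent 0 picks item 5
Step 2: Agent 1 picks item 4
Step 3: Agent 2 picks item 1
Step 4: Agent 3 picks item 6
Step 5: Sum = 5 + 4 + 1 + 6 = 16

16


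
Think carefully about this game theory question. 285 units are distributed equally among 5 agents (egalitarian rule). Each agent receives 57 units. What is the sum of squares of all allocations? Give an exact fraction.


Step 1: Each agent's share = 285/5 = 57
Step 2: Square of each share = (57)^2 = 3249
Step 3: Sum of squares = 5 * 3249 = 16245

16245
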